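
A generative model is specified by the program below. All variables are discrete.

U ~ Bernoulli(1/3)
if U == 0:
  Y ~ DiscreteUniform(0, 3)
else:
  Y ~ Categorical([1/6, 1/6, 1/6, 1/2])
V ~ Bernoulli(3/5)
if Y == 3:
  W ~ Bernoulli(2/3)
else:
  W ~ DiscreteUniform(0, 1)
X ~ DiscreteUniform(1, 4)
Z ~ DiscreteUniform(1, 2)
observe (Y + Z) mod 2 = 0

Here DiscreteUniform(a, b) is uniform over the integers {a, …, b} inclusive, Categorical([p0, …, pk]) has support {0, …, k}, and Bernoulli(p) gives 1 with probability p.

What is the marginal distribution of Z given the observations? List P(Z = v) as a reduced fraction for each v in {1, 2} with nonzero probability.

P(Z=1) = 5/9, P(Z=2) = 4/9

Enumerate traces; 128 have nonzero weight after conditioning:
  (U=0, Y=0, V=0, W=0, X=1, Z=2) weight 1/240
  (U=0, Y=0, V=0, W=0, X=2, Z=2) weight 1/240
  (U=0, Y=0, V=0, W=0, X=3, Z=2) weight 1/240
  (U=0, Y=0, V=0, W=0, X=4, Z=2) weight 1/240
  (U=0, Y=0, V=0, W=1, X=1, Z=2) weight 1/240
  (U=0, Y=0, V=0, W=1, X=2, Z=2) weight 1/240
  (U=0, Y=0, V=0, W=1, X=3, Z=2) weight 1/240
  (U=0, Y=0, V=0, W=1, X=4, Z=2) weight 1/240
  (U=0, Y=1, V=0, W=0, X=1, Z=1) weight 1/240
  … 119 more
Group by Z:
  weight(Z=1) = 5/18
  weight(Z=2) = 2/9
Total weight = 5/18 + 2/9 = 1/2
P(Z=1 | obs) = 5/18 / 1/2 = 5/9
P(Z=2 | obs) = 2/9 / 1/2 = 4/9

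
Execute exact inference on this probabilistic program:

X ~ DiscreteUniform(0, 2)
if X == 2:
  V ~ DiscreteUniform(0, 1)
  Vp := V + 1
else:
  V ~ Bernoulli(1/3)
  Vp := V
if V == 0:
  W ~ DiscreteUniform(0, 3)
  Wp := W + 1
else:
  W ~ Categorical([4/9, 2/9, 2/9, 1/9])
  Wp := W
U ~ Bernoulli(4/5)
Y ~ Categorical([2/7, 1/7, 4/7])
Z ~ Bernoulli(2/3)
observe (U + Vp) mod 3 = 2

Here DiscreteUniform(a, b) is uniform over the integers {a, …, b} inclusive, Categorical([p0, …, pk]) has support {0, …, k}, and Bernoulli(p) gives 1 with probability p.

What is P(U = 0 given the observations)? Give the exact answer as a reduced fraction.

Enumerate traces; 96 have nonzero weight after conditioning:
  (X=0, V=1, W=0, U=1, Y=0, Z=0) weight 32/8505
  (X=0, V=1, W=0, U=1, Y=0, Z=1) weight 64/8505
  (X=0, V=1, W=0, U=1, Y=1, Z=0) weight 16/8505
  (X=0, V=1, W=0, U=1, Y=1, Z=1) weight 32/8505
  (X=0, V=1, W=0, U=1, Y=2, Z=0) weight 64/8505
  (X=0, V=1, W=0, U=1, Y=2, Z=1) weight 128/8505
  (X=0, V=1, W=1, U=1, Y=0, Z=0) weight 16/8505
  (X=0, V=1, W=1, U=1, Y=0, Z=1) weight 32/8505
  (X=2, V=1, W=0, U=0, Y=0, Z=0) weight 4/2835
  … 87 more
Group by U:
  weight(U=0) = 1/30
  weight(U=1) = 14/45
Total weight = 1/30 + 14/45 = 31/90
P(U=0 | obs) = 1/30 / 31/90 = 3/31
P(U=1 | obs) = 14/45 / 31/90 = 28/31

P(U = 0 | obs) = 3/31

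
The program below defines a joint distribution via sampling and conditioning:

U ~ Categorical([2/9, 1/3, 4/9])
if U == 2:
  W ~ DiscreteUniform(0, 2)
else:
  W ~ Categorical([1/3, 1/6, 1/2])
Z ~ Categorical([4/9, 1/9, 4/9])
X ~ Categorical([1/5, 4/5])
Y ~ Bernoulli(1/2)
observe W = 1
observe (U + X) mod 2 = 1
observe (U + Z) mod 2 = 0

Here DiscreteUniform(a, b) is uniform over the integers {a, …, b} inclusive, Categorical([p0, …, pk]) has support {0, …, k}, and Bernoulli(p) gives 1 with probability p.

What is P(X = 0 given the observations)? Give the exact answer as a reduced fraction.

P(X = 0 | obs) = 3/323

Enumerate traces; 10 have nonzero weight after conditioning:
  (U=0, W=1, Z=0, X=1, Y=0) weight 8/1215
  (U=0, W=1, Z=0, X=1, Y=1) weight 8/1215
  (U=0, W=1, Z=2, X=1, Y=0) weight 8/1215
  (U=0, W=1, Z=2, X=1, Y=1) weight 8/1215
  (U=1, W=1, Z=1, X=0, Y=0) weight 1/1620
  (U=1, W=1, Z=1, X=0, Y=1) weight 1/1620
  (U=2, W=1, Z=0, X=1, Y=0) weight 32/1215
  (U=2, W=1, Z=0, X=1, Y=1) weight 32/1215
  … 2 more
Group by X:
  weight(X=0) = 1/810
  weight(X=1) = 32/243
Total weight = 1/810 + 32/243 = 323/2430
P(X=0 | obs) = 1/810 / 323/2430 = 3/323
P(X=1 | obs) = 32/243 / 323/2430 = 320/323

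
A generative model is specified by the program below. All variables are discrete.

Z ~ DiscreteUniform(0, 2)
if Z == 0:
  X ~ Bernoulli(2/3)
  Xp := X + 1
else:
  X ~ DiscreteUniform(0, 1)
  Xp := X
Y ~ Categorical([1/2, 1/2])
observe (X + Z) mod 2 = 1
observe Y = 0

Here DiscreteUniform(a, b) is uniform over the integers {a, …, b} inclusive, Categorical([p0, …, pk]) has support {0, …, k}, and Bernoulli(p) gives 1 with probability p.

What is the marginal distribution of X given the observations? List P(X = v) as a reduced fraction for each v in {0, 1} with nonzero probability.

P(X=0) = 3/10, P(X=1) = 7/10

Enumerate traces; 3 have nonzero weight after conditioning:
  (Z=0, X=1, Y=0) weight 1/9
  (Z=1, X=0, Y=0) weight 1/12
  (Z=2, X=1, Y=0) weight 1/12
Group by X:
  weight(X=0) = 1/12
  weight(X=1) = 7/36
Total weight = 1/12 + 7/36 = 5/18
P(X=0 | obs) = 1/12 / 5/18 = 3/10
P(X=1 | obs) = 7/36 / 5/18 = 7/10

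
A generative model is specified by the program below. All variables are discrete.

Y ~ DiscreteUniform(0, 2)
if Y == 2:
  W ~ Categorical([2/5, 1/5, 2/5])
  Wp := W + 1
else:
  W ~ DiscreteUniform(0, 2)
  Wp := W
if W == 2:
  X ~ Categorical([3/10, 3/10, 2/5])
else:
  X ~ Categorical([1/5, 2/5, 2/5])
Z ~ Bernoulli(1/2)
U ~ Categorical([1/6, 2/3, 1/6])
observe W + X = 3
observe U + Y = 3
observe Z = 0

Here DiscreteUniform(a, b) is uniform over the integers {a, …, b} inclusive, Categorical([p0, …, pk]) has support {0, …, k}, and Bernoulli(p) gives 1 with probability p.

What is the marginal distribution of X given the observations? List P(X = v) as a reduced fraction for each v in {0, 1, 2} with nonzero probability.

Enumerate traces; 4 have nonzero weight after conditioning:
  (Y=1, W=1, X=2, Z=0, U=2) weight 1/270
  (Y=1, W=2, X=1, Z=0, U=2) weight 1/360
  (Y=2, W=1, X=2, Z=0, U=1) weight 2/225
  (Y=2, W=2, X=1, Z=0, U=1) weight 1/75
Group by X:
  weight(X=1) = 29/1800
  weight(X=2) = 17/1350
Total weight = 29/1800 + 17/1350 = 31/1080
P(X=1 | obs) = 29/1800 / 31/1080 = 87/155
P(X=2 | obs) = 17/1350 / 31/1080 = 68/155

P(X=1) = 87/155, P(X=2) = 68/155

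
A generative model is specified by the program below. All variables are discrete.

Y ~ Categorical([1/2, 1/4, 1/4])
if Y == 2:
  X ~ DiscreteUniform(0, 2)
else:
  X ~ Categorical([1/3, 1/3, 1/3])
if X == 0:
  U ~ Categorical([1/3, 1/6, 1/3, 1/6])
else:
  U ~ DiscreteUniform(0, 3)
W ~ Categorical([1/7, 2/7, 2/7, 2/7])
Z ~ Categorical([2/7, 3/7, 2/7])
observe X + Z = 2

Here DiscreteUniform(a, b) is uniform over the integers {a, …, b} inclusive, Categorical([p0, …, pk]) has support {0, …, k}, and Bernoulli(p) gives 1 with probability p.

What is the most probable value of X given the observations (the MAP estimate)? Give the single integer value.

Enumerate traces; 144 have nonzero weight after conditioning:
  (Y=0, X=0, U=0, W=0, Z=2) weight 1/441
  (Y=0, X=0, U=0, W=1, Z=2) weight 2/441
  (Y=0, X=0, U=0, W=2, Z=2) weight 2/441
  (Y=0, X=0, U=0, W=3, Z=2) weight 2/441
  (Y=0, X=0, U=1, W=0, Z=2) weight 1/882
  (Y=0, X=0, U=1, W=1, Z=2) weight 1/441
  (Y=0, X=0, U=1, W=2, Z=2) weight 1/441
  (Y=0, X=0, U=1, W=3, Z=2) weight 1/441
  (Y=0, X=1, U=0, W=0, Z=1) weight 1/392
  (Y=0, X=2, U=0, W=0, Z=0) weight 1/588
  … 134 more
Group by X:
  weight(X=0) = 2/21
  weight(X=1) = 1/7
  weight(X=2) = 2/21
Total weight = 2/21 + 1/7 + 2/21 = 1/3
P(X=0 | obs) = 2/21 / 1/3 = 2/7
P(X=1 | obs) = 1/7 / 1/3 = 3/7
P(X=2 | obs) = 2/21 / 1/3 = 2/7
argmax = 1

argmax_v P(X = v | obs) = 1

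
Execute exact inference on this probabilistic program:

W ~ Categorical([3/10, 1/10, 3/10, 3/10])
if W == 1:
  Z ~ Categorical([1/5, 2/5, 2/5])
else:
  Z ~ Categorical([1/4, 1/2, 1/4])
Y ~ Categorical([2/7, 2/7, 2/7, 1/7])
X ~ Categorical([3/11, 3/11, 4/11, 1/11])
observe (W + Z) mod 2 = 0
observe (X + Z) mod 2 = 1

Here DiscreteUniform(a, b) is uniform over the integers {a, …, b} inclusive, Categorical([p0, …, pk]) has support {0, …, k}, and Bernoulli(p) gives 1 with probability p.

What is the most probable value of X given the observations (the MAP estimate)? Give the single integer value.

argmax_v P(X = v | obs) = 1

Enumerate traces; 48 have nonzero weight after conditioning:
  (W=0, Z=0, Y=0, X=1) weight 9/1540
  (W=0, Z=0, Y=0, X=3) weight 3/1540
  (W=0, Z=0, Y=1, X=1) weight 9/1540
  (W=0, Z=0, Y=1, X=3) weight 3/1540
  (W=0, Z=0, Y=2, X=1) weight 9/1540
  (W=0, Z=0, Y=2, X=3) weight 3/1540
  (W=0, Z=0, Y=3, X=1) weight 9/3080
  (W=0, Z=0, Y=3, X=3) weight 3/3080
  (W=1, Z=1, Y=0, X=0) weight 6/1925
  (W=1, Z=1, Y=0, X=2) weight 8/1925
  … 38 more
Group by X:
  weight(X=0) = 57/1100
  weight(X=1) = 9/110
  weight(X=2) = 19/275
  weight(X=3) = 3/110
Total weight = 57/1100 + 9/110 + 19/275 + 3/110 = 23/100
P(X=0 | obs) = 57/1100 / 23/100 = 57/253
P(X=1 | obs) = 9/110 / 23/100 = 90/253
P(X=2 | obs) = 19/275 / 23/100 = 76/253
P(X=3 | obs) = 3/110 / 23/100 = 30/253
argmax = 1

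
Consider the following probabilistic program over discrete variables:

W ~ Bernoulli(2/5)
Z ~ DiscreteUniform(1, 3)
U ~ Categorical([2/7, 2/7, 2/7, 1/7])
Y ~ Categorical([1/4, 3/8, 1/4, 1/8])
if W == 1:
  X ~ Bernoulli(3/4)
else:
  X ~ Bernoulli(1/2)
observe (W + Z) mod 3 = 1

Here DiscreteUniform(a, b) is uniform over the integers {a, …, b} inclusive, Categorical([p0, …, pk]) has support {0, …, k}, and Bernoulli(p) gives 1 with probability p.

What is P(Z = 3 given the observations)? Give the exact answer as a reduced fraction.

Enumerate traces; 64 have nonzero weight after conditioning:
  (W=0, Z=1, U=0, Y=0, X=0) weight 1/140
  (W=0, Z=1, U=0, Y=0, X=1) weight 1/140
  (W=0, Z=1, U=0, Y=1, X=0) weight 3/280
  (W=0, Z=1, U=0, Y=1, X=1) weight 3/280
  (W=0, Z=1, U=0, Y=2, X=0) weight 1/140
  (W=0, Z=1, U=0, Y=2, X=1) weight 1/140
  (W=0, Z=1, U=0, Y=3, X=0) weight 1/280
  (W=0, Z=1, U=0, Y=3, X=1) weight 1/280
  (W=1, Z=3, U=0, Y=0, X=0) weight 1/420
  … 55 more
Group by Z:
  weight(Z=1) = 1/5
  weight(Z=3) = 2/15
Total weight = 1/5 + 2/15 = 1/3
P(Z=1 | obs) = 1/5 / 1/3 = 3/5
P(Z=3 | obs) = 2/15 / 1/3 = 2/5

P(Z = 3 | obs) = 2/5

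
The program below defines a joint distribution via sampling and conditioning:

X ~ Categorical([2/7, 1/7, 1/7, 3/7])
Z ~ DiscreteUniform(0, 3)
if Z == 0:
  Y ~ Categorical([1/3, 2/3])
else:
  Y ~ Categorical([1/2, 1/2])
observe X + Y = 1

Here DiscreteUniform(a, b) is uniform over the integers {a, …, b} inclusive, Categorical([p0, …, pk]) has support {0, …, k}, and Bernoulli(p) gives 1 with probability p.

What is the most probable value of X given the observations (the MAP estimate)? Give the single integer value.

argmax_v P(X = v | obs) = 0

Enumerate traces; 8 have nonzero weight after conditioning:
  (X=0, Z=0, Y=1) weight 1/21
  (X=0, Z=1, Y=1) weight 1/28
  (X=0, Z=2, Y=1) weight 1/28
  (X=0, Z=3, Y=1) weight 1/28
  (X=1, Z=0, Y=0) weight 1/84
  (X=1, Z=1, Y=0) weight 1/56
  (X=1, Z=2, Y=0) weight 1/56
  (X=1, Z=3, Y=0) weight 1/56
Group by X:
  weight(X=0) = 13/84
  weight(X=1) = 11/168
Total weight = 13/84 + 11/168 = 37/168
P(X=0 | obs) = 13/84 / 37/168 = 26/37
P(X=1 | obs) = 11/168 / 37/168 = 11/37
argmax = 0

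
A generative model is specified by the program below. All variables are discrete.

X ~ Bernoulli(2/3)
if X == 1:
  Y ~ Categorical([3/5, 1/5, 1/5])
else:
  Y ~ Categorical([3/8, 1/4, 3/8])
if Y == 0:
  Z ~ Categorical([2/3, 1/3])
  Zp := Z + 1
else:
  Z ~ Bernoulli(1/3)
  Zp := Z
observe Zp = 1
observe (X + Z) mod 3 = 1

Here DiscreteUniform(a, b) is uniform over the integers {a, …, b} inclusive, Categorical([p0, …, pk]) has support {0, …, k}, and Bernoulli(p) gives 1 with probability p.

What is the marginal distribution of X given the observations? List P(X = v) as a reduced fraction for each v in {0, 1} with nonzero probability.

P(X=0) = 25/121, P(X=1) = 96/121

Enumerate traces; 3 have nonzero weight after conditioning:
  (X=0, Y=1, Z=1) weight 1/36
  (X=0, Y=2, Z=1) weight 1/24
  (X=1, Y=0, Z=0) weight 4/15
Group by X:
  weight(X=0) = 5/72
  weight(X=1) = 4/15
Total weight = 5/72 + 4/15 = 121/360
P(X=0 | obs) = 5/72 / 121/360 = 25/121
P(X=1 | obs) = 4/15 / 121/360 = 96/121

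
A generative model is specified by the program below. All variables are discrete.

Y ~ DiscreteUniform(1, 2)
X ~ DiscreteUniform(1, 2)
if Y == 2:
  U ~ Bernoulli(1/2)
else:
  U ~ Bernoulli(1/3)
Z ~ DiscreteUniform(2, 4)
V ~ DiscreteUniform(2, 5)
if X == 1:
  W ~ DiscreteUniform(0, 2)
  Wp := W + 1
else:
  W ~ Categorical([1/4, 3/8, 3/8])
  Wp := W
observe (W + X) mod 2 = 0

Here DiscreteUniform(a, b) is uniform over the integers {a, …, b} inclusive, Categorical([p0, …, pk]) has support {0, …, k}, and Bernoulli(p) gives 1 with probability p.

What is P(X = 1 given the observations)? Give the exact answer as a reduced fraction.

Enumerate traces; 144 have nonzero weight after conditioning:
  (Y=1, X=1, U=0, Z=2, V=2, W=1) weight 1/216
  (Y=1, X=1, U=0, Z=2, V=3, W=1) weight 1/216
  (Y=1, X=1, U=0, Z=2, V=4, W=1) weight 1/216
  (Y=1, X=1, U=0, Z=2, V=5, W=1) weight 1/216
  (Y=1, X=1, U=0, Z=3, V=2, W=1) weight 1/216
  (Y=1, X=1, U=0, Z=3, V=3, W=1) weight 1/216
  (Y=1, X=1, U=0, Z=3, V=4, W=1) weight 1/216
  (Y=1, X=1, U=0, Z=3, V=5, W=1) weight 1/216
  (Y=1, X=2, U=0, Z=2, V=2, W=0) weight 1/288
  … 135 more
Group by X:
  weight(X=1) = 1/6
  weight(X=2) = 5/16
Total weight = 1/6 + 5/16 = 23/48
P(X=1 | obs) = 1/6 / 23/48 = 8/23
P(X=2 | obs) = 5/16 / 23/48 = 15/23

P(X = 1 | obs) = 8/23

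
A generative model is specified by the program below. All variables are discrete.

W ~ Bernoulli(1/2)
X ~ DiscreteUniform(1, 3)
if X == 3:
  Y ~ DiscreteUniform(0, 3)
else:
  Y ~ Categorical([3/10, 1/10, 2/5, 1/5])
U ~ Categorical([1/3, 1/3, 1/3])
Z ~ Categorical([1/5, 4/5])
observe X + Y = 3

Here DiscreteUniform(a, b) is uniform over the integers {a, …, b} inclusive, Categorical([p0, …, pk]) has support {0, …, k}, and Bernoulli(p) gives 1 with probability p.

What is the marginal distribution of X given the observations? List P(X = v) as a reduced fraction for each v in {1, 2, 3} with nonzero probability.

Enumerate traces; 36 have nonzero weight after conditioning:
  (W=0, X=1, Y=2, U=0, Z=0) weight 1/225
  (W=0, X=1, Y=2, U=0, Z=1) weight 4/225
  (W=0, X=1, Y=2, U=1, Z=0) weight 1/225
  (W=0, X=1, Y=2, U=1, Z=1) weight 4/225
  (W=0, X=1, Y=2, U=2, Z=0) weight 1/225
  (W=0, X=1, Y=2, U=2, Z=1) weight 4/225
  (W=0, X=2, Y=1, U=0, Z=0) weight 1/900
  (W=0, X=2, Y=1, U=0, Z=1) weight 1/225
  (W=0, X=3, Y=0, U=0, Z=0) weight 1/360
  … 27 more
Group by X:
  weight(X=1) = 2/15
  weight(X=2) = 1/30
  weight(X=3) = 1/12
Total weight = 2/15 + 1/30 + 1/12 = 1/4
P(X=1 | obs) = 2/15 / 1/4 = 8/15
P(X=2 | obs) = 1/30 / 1/4 = 2/15
P(X=3 | obs) = 1/12 / 1/4 = 1/3

P(X=1) = 8/15, P(X=2) = 2/15, P(X=3) = 1/3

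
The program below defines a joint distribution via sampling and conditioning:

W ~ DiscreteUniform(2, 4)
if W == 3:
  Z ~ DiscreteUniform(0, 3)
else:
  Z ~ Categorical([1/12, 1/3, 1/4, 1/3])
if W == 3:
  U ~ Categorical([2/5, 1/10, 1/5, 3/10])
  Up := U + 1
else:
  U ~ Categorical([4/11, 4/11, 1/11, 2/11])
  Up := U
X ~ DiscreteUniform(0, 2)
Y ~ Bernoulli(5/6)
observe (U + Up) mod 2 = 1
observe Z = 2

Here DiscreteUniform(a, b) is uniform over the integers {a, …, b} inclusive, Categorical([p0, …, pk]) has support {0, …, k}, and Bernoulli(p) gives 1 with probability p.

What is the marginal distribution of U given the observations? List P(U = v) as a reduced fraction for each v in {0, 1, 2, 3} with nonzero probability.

P(U=0) = 2/5, P(U=1) = 1/10, P(U=2) = 1/5, P(U=3) = 3/10

Enumerate traces; 24 have nonzero weight after conditioning:
  (W=3, Z=2, U=0, X=0, Y=0) weight 1/540
  (W=3, Z=2, U=0, X=0, Y=1) weight 1/108
  (W=3, Z=2, U=0, X=1, Y=0) weight 1/540
  (W=3, Z=2, U=0, X=1, Y=1) weight 1/108
  (W=3, Z=2, U=0, X=2, Y=0) weight 1/540
  (W=3, Z=2, U=0, X=2, Y=1) weight 1/108
  (W=3, Z=2, U=1, X=0, Y=0) weight 1/2160
  (W=3, Z=2, U=1, X=0, Y=1) weight 1/432
  (W=3, Z=2, U=2, X=0, Y=0) weight 1/1080
  (W=3, Z=2, U=3, X=0, Y=0) weight 1/720
  … 14 more
Group by U:
  weight(U=0) = 1/30
  weight(U=1) = 1/120
  weight(U=2) = 1/60
  weight(U=3) = 1/40
Total weight = 1/30 + 1/120 + 1/60 + 1/40 = 1/12
P(U=0 | obs) = 1/30 / 1/12 = 2/5
P(U=1 | obs) = 1/120 / 1/12 = 1/10
P(U=2 | obs) = 1/60 / 1/12 = 1/5
P(U=3 | obs) = 1/40 / 1/12 = 3/10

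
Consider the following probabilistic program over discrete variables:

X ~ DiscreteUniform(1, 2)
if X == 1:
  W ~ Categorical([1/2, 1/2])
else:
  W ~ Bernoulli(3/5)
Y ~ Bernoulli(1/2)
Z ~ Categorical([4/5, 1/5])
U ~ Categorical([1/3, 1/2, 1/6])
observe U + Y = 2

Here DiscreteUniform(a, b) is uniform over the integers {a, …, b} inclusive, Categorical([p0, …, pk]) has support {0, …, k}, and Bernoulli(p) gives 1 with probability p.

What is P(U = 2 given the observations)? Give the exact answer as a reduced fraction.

P(U = 2 | obs) = 1/4

Enumerate traces; 16 have nonzero weight after conditioning:
  (X=1, W=0, Y=0, Z=0, U=2) weight 1/60
  (X=1, W=0, Y=0, Z=1, U=2) weight 1/240
  (X=1, W=0, Y=1, Z=0, U=1) weight 1/20
  (X=1, W=0, Y=1, Z=1, U=1) weight 1/80
  (X=1, W=1, Y=0, Z=0, U=2) weight 1/60
  (X=1, W=1, Y=0, Z=1, U=2) weight 1/240
  (X=1, W=1, Y=1, Z=0, U=1) weight 1/20
  (X=1, W=1, Y=1, Z=1, U=1) weight 1/80
  … 8 more
Group by U:
  weight(U=1) = 1/4
  weight(U=2) = 1/12
Total weight = 1/4 + 1/12 = 1/3
P(U=1 | obs) = 1/4 / 1/3 = 3/4
P(U=2 | obs) = 1/12 / 1/3 = 1/4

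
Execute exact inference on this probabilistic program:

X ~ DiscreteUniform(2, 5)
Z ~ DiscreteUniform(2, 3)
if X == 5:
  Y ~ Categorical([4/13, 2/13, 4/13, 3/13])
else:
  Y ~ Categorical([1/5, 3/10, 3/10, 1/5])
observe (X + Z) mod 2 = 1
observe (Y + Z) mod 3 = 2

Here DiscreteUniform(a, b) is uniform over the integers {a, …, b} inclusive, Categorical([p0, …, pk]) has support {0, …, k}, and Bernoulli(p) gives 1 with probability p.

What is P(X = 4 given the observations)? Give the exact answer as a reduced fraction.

P(X = 4 | obs) = 39/200

Enumerate traces; 6 have nonzero weight after conditioning:
  (X=2, Z=3, Y=2) weight 3/80
  (X=3, Z=2, Y=0) weight 1/40
  (X=3, Z=2, Y=3) weight 1/40
  (X=4, Z=3, Y=2) weight 3/80
  (X=5, Z=2, Y=0) weight 1/26
  (X=5, Z=2, Y=3) weight 3/104
Group by X:
  weight(X=2) = 3/80
  weight(X=3) = 1/20
  weight(X=4) = 3/80
  weight(X=5) = 7/104
Total weight = 3/80 + 1/20 + 3/80 + 7/104 = 5/26
P(X=2 | obs) = 3/80 / 5/26 = 39/200
P(X=3 | obs) = 1/20 / 5/26 = 13/50
P(X=4 | obs) = 3/80 / 5/26 = 39/200
P(X=5 | obs) = 7/104 / 5/26 = 7/20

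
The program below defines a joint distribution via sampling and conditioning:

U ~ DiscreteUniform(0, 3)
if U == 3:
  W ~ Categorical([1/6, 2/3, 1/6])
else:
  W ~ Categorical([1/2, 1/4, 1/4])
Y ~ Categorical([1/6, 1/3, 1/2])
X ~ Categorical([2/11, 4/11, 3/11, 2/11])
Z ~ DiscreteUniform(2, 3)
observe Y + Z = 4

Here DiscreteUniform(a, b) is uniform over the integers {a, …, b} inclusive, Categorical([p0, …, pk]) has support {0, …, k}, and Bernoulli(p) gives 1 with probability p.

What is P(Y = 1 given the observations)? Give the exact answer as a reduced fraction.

Enumerate traces; 96 have nonzero weight after conditioning:
  (U=0, W=0, Y=1, X=0, Z=3) weight 1/264
  (U=0, W=0, Y=1, X=1, Z=3) weight 1/132
  (U=0, W=0, Y=1, X=2, Z=3) weight 1/176
  (U=0, W=0, Y=1, X=3, Z=3) weight 1/264
  (U=0, W=0, Y=2, X=0, Z=2) weight 1/176
  (U=0, W=0, Y=2, X=1, Z=2) weight 1/88
  (U=0, W=0, Y=2, X=2, Z=2) weight 3/352
  (U=0, W=0, Y=2, X=3, Z=2) weight 1/176
  … 88 more
Group by Y:
  weight(Y=1) = 1/6
  weight(Y=2) = 1/4
Total weight = 1/6 + 1/4 = 5/12
P(Y=1 | obs) = 1/6 / 5/12 = 2/5
P(Y=2 | obs) = 1/4 / 5/12 = 3/5

P(Y = 1 | obs) = 2/5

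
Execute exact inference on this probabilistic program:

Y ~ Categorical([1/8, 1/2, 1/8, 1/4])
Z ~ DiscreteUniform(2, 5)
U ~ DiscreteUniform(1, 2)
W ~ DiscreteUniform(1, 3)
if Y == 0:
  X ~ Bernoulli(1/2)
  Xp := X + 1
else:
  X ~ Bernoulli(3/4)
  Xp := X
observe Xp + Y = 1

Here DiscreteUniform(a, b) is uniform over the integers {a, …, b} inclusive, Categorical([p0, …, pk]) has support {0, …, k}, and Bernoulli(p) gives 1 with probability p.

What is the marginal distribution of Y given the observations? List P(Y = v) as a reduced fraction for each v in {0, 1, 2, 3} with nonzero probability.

Enumerate traces; 48 have nonzero weight after conditioning:
  (Y=0, Z=2, U=1, W=1, X=0) weight 1/384
  (Y=0, Z=2, U=1, W=2, X=0) weight 1/384
  (Y=0, Z=2, U=1, W=3, X=0) weight 1/384
  (Y=0, Z=2, U=2, W=1, X=0) weight 1/384
  (Y=0, Z=2, U=2, W=2, X=0) weight 1/384
  (Y=0, Z=2, U=2, W=3, X=0) weight 1/384
  (Y=0, Z=3, U=1, W=1, X=0) weight 1/384
  (Y=0, Z=3, U=1, W=2, X=0) weight 1/384
  (Y=1, Z=2, U=1, W=1, X=0) weight 1/192
  … 39 more
Group by Y:
  weight(Y=0) = 1/16
  weight(Y=1) = 1/8
Total weight = 1/16 + 1/8 = 3/16
P(Y=0 | obs) = 1/16 / 3/16 = 1/3
P(Y=1 | obs) = 1/8 / 3/16 = 2/3

P(Y=0) = 1/3, P(Y=1) = 2/3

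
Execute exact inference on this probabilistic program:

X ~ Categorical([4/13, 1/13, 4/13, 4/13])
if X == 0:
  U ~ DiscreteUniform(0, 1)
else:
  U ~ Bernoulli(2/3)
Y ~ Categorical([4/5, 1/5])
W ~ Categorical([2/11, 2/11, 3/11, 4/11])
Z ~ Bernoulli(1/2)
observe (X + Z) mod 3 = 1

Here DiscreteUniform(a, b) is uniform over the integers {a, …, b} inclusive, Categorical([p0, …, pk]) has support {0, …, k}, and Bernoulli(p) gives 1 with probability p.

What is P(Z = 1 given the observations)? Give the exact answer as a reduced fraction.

Enumerate traces; 48 have nonzero weight after conditioning:
  (X=0, U=0, Y=0, W=0, Z=1) weight 8/715
  (X=0, U=0, Y=0, W=1, Z=1) weight 8/715
  (X=0, U=0, Y=0, W=2, Z=1) weight 12/715
  (X=0, U=0, Y=0, W=3, Z=1) weight 16/715
  (X=0, U=0, Y=1, W=0, Z=1) weight 2/715
  (X=0, U=0, Y=1, W=1, Z=1) weight 2/715
  (X=0, U=0, Y=1, W=2, Z=1) weight 3/715
  (X=0, U=0, Y=1, W=3, Z=1) weight 4/715
  (X=1, U=0, Y=0, W=0, Z=0) weight 4/2145
  … 39 more
Group by Z:
  weight(Z=0) = 1/26
  weight(Z=1) = 4/13
Total weight = 1/26 + 4/13 = 9/26
P(Z=0 | obs) = 1/26 / 9/26 = 1/9
P(Z=1 | obs) = 4/13 / 9/26 = 8/9

P(Z = 1 | obs) = 8/9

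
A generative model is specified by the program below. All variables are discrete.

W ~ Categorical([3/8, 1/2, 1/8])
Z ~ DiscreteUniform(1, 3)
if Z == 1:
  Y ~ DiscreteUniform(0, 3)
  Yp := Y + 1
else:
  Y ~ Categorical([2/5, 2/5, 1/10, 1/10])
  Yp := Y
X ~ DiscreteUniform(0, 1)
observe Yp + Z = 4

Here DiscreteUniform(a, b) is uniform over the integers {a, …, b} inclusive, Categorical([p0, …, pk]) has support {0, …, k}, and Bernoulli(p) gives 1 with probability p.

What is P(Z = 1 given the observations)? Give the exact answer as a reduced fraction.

Enumerate traces; 18 have nonzero weight after conditioning:
  (W=0, Z=1, Y=2, X=0) weight 1/64
  (W=0, Z=1, Y=2, X=1) weight 1/64
  (W=0, Z=2, Y=2, X=0) weight 1/160
  (W=0, Z=2, Y=2, X=1) weight 1/160
  (W=0, Z=3, Y=1, X=0) weight 1/40
  (W=0, Z=3, Y=1, X=1) weight 1/40
  (W=1, Z=1, Y=2, X=0) weight 1/48
  (W=1, Z=1, Y=2, X=1) weight 1/48
  … 10 more
Group by Z:
  weight(Z=1) = 1/12
  weight(Z=2) = 1/30
  weight(Z=3) = 2/15
Total weight = 1/12 + 1/30 + 2/15 = 1/4
P(Z=1 | obs) = 1/12 / 1/4 = 1/3
P(Z=2 | obs) = 1/30 / 1/4 = 2/15
P(Z=3 | obs) = 2/15 / 1/4 = 8/15

P(Z = 1 | obs) = 1/3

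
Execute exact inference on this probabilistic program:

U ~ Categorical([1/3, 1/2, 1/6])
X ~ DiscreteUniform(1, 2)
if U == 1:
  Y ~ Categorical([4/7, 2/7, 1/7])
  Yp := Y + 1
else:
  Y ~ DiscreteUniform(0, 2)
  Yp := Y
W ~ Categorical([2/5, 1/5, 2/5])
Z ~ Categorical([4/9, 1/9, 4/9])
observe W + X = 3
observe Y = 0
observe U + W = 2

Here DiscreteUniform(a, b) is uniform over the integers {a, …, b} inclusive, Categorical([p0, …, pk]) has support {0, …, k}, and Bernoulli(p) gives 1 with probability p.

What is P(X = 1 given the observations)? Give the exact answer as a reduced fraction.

P(X = 1 | obs) = 7/16

Enumerate traces; 6 have nonzero weight after conditioning:
  (U=0, X=1, Y=0, W=2, Z=0) weight 4/405
  (U=0, X=1, Y=0, W=2, Z=1) weight 1/405
  (U=0, X=1, Y=0, W=2, Z=2) weight 4/405
  (U=1, X=2, Y=0, W=1, Z=0) weight 4/315
  (U=1, X=2, Y=0, W=1, Z=1) weight 1/315
  (U=1, X=2, Y=0, W=1, Z=2) weight 4/315
Group by X:
  weight(X=1) = 1/45
  weight(X=2) = 1/35
Total weight = 1/45 + 1/35 = 16/315
P(X=1 | obs) = 1/45 / 16/315 = 7/16
P(X=2 | obs) = 1/35 / 16/315 = 9/16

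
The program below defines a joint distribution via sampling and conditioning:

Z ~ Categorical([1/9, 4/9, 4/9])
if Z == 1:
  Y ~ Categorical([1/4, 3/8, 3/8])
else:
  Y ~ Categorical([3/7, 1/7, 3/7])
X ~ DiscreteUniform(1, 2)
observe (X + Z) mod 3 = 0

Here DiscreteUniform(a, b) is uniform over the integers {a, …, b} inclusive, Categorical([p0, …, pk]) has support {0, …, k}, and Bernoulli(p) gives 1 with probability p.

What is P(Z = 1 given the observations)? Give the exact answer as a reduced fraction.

P(Z = 1 | obs) = 1/2

Enumerate traces; 6 have nonzero weight after conditioning:
  (Z=1, Y=0, X=2) weight 1/18
  (Z=1, Y=1, X=2) weight 1/12
  (Z=1, Y=2, X=2) weight 1/12
  (Z=2, Y=0, X=1) weight 2/21
  (Z=2, Y=1, X=1) weight 2/63
  (Z=2, Y=2, X=1) weight 2/21
Group by Z:
  weight(Z=1) = 2/9
  weight(Z=2) = 2/9
Total weight = 2/9 + 2/9 = 4/9
P(Z=1 | obs) = 2/9 / 4/9 = 1/2
P(Z=2 | obs) = 2/9 / 4/9 = 1/2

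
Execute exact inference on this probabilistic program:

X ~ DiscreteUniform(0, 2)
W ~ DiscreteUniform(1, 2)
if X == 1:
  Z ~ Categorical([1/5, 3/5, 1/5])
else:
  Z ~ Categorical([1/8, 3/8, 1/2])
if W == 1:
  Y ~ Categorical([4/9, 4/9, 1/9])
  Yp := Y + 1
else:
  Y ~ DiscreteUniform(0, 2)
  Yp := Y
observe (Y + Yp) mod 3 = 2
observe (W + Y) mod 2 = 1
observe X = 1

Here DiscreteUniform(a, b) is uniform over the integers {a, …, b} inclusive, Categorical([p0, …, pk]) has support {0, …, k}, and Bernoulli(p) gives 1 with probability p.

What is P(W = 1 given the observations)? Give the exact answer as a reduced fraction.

Enumerate traces; 6 have nonzero weight after conditioning:
  (X=1, W=1, Z=0, Y=2) weight 1/270
  (X=1, W=1, Z=1, Y=2) weight 1/90
  (X=1, W=1, Z=2, Y=2) weight 1/270
  (X=1, W=2, Z=0, Y=1) weight 1/90
  (X=1, W=2, Z=1, Y=1) weight 1/30
  (X=1, W=2, Z=2, Y=1) weight 1/90
Group by W:
  weight(W=1) = 1/54
  weight(W=2) = 1/18
Total weight = 1/54 + 1/18 = 2/27
P(W=1 | obs) = 1/54 / 2/27 = 1/4
P(W=2 | obs) = 1/18 / 2/27 = 3/4

P(W = 1 | obs) = 1/4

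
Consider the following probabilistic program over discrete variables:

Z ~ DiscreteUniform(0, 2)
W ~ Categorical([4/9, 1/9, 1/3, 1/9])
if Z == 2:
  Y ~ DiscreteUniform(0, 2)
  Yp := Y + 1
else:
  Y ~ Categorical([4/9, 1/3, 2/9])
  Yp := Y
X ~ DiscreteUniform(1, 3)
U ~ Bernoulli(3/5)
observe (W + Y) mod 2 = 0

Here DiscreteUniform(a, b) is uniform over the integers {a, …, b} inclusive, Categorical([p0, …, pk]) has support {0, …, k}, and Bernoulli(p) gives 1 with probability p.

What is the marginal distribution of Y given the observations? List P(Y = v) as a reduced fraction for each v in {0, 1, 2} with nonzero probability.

Enumerate traces; 108 have nonzero weight after conditioning:
  (Z=0, W=0, Y=0, X=1, U=0) weight 32/3645
  (Z=0, W=0, Y=0, X=1, U=1) weight 16/1215
  (Z=0, W=0, Y=0, X=2, U=0) weight 32/3645
  (Z=0, W=0, Y=0, X=2, U=1) weight 16/1215
  (Z=0, W=0, Y=0, X=3, U=0) weight 32/3645
  (Z=0, W=0, Y=0, X=3, U=1) weight 16/1215
  (Z=0, W=0, Y=2, X=1, U=0) weight 16/3645
  (Z=0, W=0, Y=2, X=1, U=1) weight 8/1215
  (Z=0, W=1, Y=1, X=1, U=0) weight 2/1215
  … 99 more
Group by Y:
  weight(Y=0) = 77/243
  weight(Y=1) = 2/27
  weight(Y=2) = 49/243
Total weight = 77/243 + 2/27 + 49/243 = 16/27
P(Y=0 | obs) = 77/243 / 16/27 = 77/144
P(Y=1 | obs) = 2/27 / 16/27 = 1/8
P(Y=2 | obs) = 49/243 / 16/27 = 49/144

P(Y=0) = 77/144, P(Y=1) = 1/8, P(Y=2) = 49/144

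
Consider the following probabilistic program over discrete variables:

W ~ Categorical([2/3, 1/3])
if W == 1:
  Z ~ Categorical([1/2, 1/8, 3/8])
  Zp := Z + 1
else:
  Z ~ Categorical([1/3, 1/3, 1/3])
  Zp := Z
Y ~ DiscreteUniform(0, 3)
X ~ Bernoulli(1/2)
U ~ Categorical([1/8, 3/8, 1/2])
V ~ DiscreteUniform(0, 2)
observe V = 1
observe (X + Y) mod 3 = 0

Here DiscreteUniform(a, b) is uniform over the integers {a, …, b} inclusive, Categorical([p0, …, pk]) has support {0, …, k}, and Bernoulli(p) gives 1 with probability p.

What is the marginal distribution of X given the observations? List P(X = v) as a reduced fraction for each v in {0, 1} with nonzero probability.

Enumerate traces; 54 have nonzero weight after conditioning:
  (W=0, Z=0, Y=0, X=0, U=0, V=1) weight 1/864
  (W=0, Z=0, Y=0, X=0, U=1, V=1) weight 1/288
  (W=0, Z=0, Y=0, X=0, U=2, V=1) weight 1/216
  (W=0, Z=0, Y=2, X=1, U=0, V=1) weight 1/864
  (W=0, Z=0, Y=2, X=1, U=1, V=1) weight 1/288
  (W=0, Z=0, Y=2, X=1, U=2, V=1) weight 1/216
  (W=0, Z=0, Y=3, X=0, U=0, V=1) weight 1/864
  (W=0, Z=0, Y=3, X=0, U=1, V=1) weight 1/288
  … 46 more
Group by X:
  weight(X=0) = 1/12
  weight(X=1) = 1/24
Total weight = 1/12 + 1/24 = 1/8
P(X=0 | obs) = 1/12 / 1/8 = 2/3
P(X=1 | obs) = 1/24 / 1/8 = 1/3

P(X=0) = 2/3, P(X=1) = 1/3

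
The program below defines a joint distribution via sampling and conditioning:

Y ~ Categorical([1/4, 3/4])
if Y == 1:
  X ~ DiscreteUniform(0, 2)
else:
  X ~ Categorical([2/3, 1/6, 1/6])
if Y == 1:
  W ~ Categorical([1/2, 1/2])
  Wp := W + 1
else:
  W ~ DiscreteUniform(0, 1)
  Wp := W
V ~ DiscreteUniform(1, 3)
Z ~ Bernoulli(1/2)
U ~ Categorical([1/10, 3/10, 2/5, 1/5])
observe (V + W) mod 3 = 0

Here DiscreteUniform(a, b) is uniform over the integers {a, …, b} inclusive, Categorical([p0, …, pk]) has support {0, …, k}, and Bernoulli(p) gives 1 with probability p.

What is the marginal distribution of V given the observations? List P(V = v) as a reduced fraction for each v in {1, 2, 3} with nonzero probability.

Enumerate traces; 96 have nonzero weight after conditioning:
  (Y=0, X=0, W=0, V=3, Z=0, U=0) weight 1/720
  (Y=0, X=0, W=0, V=3, Z=0, U=1) weight 1/240
  (Y=0, X=0, W=0, V=3, Z=0, U=2) weight 1/180
  (Y=0, X=0, W=0, V=3, Z=0, U=3) weight 1/360
  (Y=0, X=0, W=0, V=3, Z=1, U=0) weight 1/720
  (Y=0, X=0, W=0, V=3, Z=1, U=1) weight 1/240
  (Y=0, X=0, W=0, V=3, Z=1, U=2) weight 1/180
  (Y=0, X=0, W=0, V=3, Z=1, U=3) weight 1/360
  (Y=0, X=0, W=1, V=2, Z=0, U=0) weight 1/720
  … 87 more
Group by V:
  weight(V=2) = 1/6
  weight(V=3) = 1/6
Total weight = 1/6 + 1/6 = 1/3
P(V=2 | obs) = 1/6 / 1/3 = 1/2
P(V=3 | obs) = 1/6 / 1/3 = 1/2

P(V=2) = 1/2, P(V=3) = 1/2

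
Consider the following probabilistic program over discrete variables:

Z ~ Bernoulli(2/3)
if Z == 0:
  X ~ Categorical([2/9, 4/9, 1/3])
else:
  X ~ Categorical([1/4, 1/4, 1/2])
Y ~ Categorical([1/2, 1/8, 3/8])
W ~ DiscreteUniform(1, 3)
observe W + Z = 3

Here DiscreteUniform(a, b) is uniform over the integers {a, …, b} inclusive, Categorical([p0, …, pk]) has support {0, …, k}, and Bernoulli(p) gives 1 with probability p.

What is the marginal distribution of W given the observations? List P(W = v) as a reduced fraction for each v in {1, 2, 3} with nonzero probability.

P(W=2) = 2/3, P(W=3) = 1/3

Enumerate traces; 18 have nonzero weight after conditioning:
  (Z=0, X=0, Y=0, W=3) weight 1/81
  (Z=0, X=0, Y=1, W=3) weight 1/324
  (Z=0, X=0, Y=2, W=3) weight 1/108
  (Z=0, X=1, Y=0, W=3) weight 2/81
  (Z=0, X=1, Y=1, W=3) weight 1/162
  (Z=0, X=1, Y=2, W=3) weight 1/54
  (Z=0, X=2, Y=0, W=3) weight 1/54
  (Z=0, X=2, Y=1, W=3) weight 1/216
  (Z=1, X=0, Y=0, W=2) weight 1/36
  … 9 more
Group by W:
  weight(W=2) = 2/9
  weight(W=3) = 1/9
Total weight = 2/9 + 1/9 = 1/3
P(W=2 | obs) = 2/9 / 1/3 = 2/3
P(W=3 | obs) = 1/9 / 1/3 = 1/3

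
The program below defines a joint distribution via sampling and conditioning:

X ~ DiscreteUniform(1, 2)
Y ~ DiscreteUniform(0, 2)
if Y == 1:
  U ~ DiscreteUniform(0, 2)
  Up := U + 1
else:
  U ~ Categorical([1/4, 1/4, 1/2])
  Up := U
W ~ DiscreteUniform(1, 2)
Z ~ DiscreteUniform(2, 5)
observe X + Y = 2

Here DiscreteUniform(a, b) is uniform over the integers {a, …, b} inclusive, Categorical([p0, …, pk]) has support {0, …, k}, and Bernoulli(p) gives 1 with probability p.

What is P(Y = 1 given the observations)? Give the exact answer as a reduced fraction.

Enumerate traces; 48 have nonzero weight after conditioning:
  (X=1, Y=1, U=0, W=1, Z=2) weight 1/144
  (X=1, Y=1, U=0, W=1, Z=3) weight 1/144
  (X=1, Y=1, U=0, W=1, Z=4) weight 1/144
  (X=1, Y=1, U=0, W=1, Z=5) weight 1/144
  (X=1, Y=1, U=0, W=2, Z=2) weight 1/144
  (X=1, Y=1, U=0, W=2, Z=3) weight 1/144
  (X=1, Y=1, U=0, W=2, Z=4) weight 1/144
  (X=1, Y=1, U=0, W=2, Z=5) weight 1/144
  (X=2, Y=0, U=0, W=1, Z=2) weight 1/192
  … 39 more
Group by Y:
  weight(Y=0) = 1/6
  weight(Y=1) = 1/6
Total weight = 1/6 + 1/6 = 1/3
P(Y=0 | obs) = 1/6 / 1/3 = 1/2
P(Y=1 | obs) = 1/6 / 1/3 = 1/2

P(Y = 1 | obs) = 1/2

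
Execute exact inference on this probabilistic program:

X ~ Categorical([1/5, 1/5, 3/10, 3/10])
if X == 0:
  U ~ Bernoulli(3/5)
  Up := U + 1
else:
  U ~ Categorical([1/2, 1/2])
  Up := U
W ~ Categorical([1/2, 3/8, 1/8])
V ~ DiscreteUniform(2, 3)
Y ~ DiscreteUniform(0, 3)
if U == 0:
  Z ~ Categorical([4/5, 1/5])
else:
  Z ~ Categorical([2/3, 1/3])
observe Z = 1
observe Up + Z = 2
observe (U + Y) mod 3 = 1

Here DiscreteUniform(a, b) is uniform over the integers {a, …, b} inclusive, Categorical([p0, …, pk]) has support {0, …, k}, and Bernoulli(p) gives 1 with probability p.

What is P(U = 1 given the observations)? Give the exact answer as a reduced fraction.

P(U = 1 | obs) = 50/53

Enumerate traces; 42 have nonzero weight after conditioning:
  (X=0, U=0, W=0, V=2, Y=1, Z=1) weight 1/1000
  (X=0, U=0, W=0, V=3, Y=1, Z=1) weight 1/1000
  (X=0, U=0, W=1, V=2, Y=1, Z=1) weight 3/4000
  (X=0, U=0, W=1, V=3, Y=1, Z=1) weight 3/4000
  (X=0, U=0, W=2, V=2, Y=1, Z=1) weight 1/4000
  (X=0, U=0, W=2, V=3, Y=1, Z=1) weight 1/4000
  (X=1, U=1, W=0, V=2, Y=0, Z=1) weight 1/480
  (X=1, U=1, W=0, V=2, Y=3, Z=1) weight 1/480
  … 34 more
Group by U:
  weight(U=0) = 1/250
  weight(U=1) = 1/15
Total weight = 1/250 + 1/15 = 53/750
P(U=0 | obs) = 1/250 / 53/750 = 3/53
P(U=1 | obs) = 1/15 / 53/750 = 50/53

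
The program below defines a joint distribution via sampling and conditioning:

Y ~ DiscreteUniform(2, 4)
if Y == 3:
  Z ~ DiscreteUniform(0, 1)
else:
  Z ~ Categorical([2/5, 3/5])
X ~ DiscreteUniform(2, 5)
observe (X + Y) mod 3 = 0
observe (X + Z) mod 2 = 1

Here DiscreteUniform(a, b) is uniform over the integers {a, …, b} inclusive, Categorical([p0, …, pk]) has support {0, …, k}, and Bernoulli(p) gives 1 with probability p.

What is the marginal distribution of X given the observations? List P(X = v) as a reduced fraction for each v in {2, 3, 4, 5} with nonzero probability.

P(X=2) = 2/7, P(X=3) = 5/21, P(X=4) = 2/7, P(X=5) = 4/21

Enumerate traces; 4 have nonzero weight after conditioning:
  (Y=2, Z=1, X=4) weight 1/20
  (Y=3, Z=0, X=3) weight 1/24
  (Y=4, Z=0, X=5) weight 1/30
  (Y=4, Z=1, X=2) weight 1/20
Group by X:
  weight(X=2) = 1/20
  weight(X=3) = 1/24
  weight(X=4) = 1/20
  weight(X=5) = 1/30
Total weight = 1/20 + 1/24 + 1/20 + 1/30 = 7/40
P(X=2 | obs) = 1/20 / 7/40 = 2/7
P(X=3 | obs) = 1/24 / 7/40 = 5/21
P(X=4 | obs) = 1/20 / 7/40 = 2/7
P(X=5 | obs) = 1/30 / 7/40 = 4/21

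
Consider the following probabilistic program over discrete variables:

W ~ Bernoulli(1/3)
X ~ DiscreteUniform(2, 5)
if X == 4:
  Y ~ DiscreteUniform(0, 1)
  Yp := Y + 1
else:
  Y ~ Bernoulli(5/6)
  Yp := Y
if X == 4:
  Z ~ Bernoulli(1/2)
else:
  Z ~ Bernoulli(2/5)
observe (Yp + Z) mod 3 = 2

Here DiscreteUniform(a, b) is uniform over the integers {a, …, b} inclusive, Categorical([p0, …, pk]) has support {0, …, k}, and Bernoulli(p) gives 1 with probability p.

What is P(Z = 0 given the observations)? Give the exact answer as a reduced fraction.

P(Z = 0 | obs) = 1/6

Enumerate traces; 10 have nonzero weight after conditioning:
  (W=0, X=2, Y=1, Z=1) weight 1/18
  (W=0, X=3, Y=1, Z=1) weight 1/18
  (W=0, X=4, Y=0, Z=1) weight 1/24
  (W=0, X=4, Y=1, Z=0) weight 1/24
  (W=0, X=5, Y=1, Z=1) weight 1/18
  (W=1, X=2, Y=1, Z=1) weight 1/36
  (W=1, X=3, Y=1, Z=1) weight 1/36
  (W=1, X=4, Y=0, Z=1) weight 1/48
  … 2 more
Group by Z:
  weight(Z=0) = 1/16
  weight(Z=1) = 5/16
Total weight = 1/16 + 5/16 = 3/8
P(Z=0 | obs) = 1/16 / 3/8 = 1/6
P(Z=1 | obs) = 5/16 / 3/8 = 5/6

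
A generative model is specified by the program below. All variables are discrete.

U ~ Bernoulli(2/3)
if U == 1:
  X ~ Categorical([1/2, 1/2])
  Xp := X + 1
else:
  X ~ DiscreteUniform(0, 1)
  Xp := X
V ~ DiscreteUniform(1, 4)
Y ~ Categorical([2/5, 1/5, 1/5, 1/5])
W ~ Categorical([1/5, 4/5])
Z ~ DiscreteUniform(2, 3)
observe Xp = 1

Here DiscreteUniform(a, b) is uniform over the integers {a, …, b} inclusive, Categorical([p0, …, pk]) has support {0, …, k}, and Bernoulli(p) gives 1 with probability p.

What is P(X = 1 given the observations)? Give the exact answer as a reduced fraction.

Enumerate traces; 128 have nonzero weight after conditioning:
  (U=0, X=1, V=1, Y=0, W=0, Z=2) weight 1/600
  (U=0, X=1, V=1, Y=0, W=0, Z=3) weight 1/600
  (U=0, X=1, V=1, Y=0, W=1, Z=2) weight 1/150
  (U=0, X=1, V=1, Y=0, W=1, Z=3) weight 1/150
  (U=0, X=1, V=1, Y=1, W=0, Z=2) weight 1/1200
  (U=0, X=1, V=1, Y=1, W=0, Z=3) weight 1/1200
  (U=0, X=1, V=1, Y=1, W=1, Z=2) weight 1/300
  (U=0, X=1, V=1, Y=1, W=1, Z=3) weight 1/300
  (U=1, X=0, V=1, Y=0, W=0, Z=2) weight 1/300
  … 119 more
Group by X:
  weight(X=0) = 1/3
  weight(X=1) = 1/6
Total weight = 1/3 + 1/6 = 1/2
P(X=0 | obs) = 1/3 / 1/2 = 2/3
P(X=1 | obs) = 1/6 / 1/2 = 1/3

P(X = 1 | obs) = 1/3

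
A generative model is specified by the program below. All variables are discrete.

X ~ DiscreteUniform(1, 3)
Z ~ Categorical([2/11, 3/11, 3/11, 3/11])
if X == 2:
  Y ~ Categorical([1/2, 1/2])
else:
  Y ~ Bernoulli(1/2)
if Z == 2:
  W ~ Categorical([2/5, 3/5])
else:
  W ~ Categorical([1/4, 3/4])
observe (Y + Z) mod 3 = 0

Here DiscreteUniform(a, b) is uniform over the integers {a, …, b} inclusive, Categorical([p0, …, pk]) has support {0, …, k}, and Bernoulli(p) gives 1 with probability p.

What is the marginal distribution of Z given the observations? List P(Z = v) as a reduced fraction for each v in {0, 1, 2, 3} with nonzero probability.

Enumerate traces; 18 have nonzero weight after conditioning:
  (X=1, Z=0, Y=0, W=0) weight 1/132
  (X=1, Z=0, Y=0, W=1) weight 1/44
  (X=1, Z=2, Y=1, W=0) weight 1/55
  (X=1, Z=2, Y=1, W=1) weight 3/110
  (X=1, Z=3, Y=0, W=0) weight 1/88
  (X=1, Z=3, Y=0, W=1) weight 3/88
  (X=2, Z=0, Y=0, W=0) weight 1/132
  (X=2, Z=0, Y=0, W=1) weight 1/44
  … 10 more
Group by Z:
  weight(Z=0) = 1/11
  weight(Z=2) = 3/22
  weight(Z=3) = 3/22
Total weight = 1/11 + 3/22 + 3/22 = 4/11
P(Z=0 | obs) = 1/11 / 4/11 = 1/4
P(Z=2 | obs) = 3/22 / 4/11 = 3/8
P(Z=3 | obs) = 3/22 / 4/11 = 3/8

P(Z=0) = 1/4, P(Z=2) = 3/8, P(Z=3) = 3/8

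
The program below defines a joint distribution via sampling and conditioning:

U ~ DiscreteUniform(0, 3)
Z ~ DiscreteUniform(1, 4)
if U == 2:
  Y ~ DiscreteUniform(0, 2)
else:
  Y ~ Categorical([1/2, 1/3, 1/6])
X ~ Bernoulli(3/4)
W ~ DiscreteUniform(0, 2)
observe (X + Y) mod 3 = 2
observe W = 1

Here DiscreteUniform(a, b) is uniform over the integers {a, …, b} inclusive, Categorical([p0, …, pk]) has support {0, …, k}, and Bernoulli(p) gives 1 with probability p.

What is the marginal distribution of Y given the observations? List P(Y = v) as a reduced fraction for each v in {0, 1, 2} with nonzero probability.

Enumerate traces; 32 have nonzero weight after conditioning:
  (U=0, Z=1, Y=1, X=1, W=1) weight 1/192
  (U=0, Z=1, Y=2, X=0, W=1) weight 1/1152
  (U=0, Z=2, Y=1, X=1, W=1) weight 1/192
  (U=0, Z=2, Y=2, X=0, W=1) weight 1/1152
  (U=0, Z=3, Y=1, X=1, W=1) weight 1/192
  (U=0, Z=3, Y=2, X=0, W=1) weight 1/1152
  (U=0, Z=4, Y=1, X=1, W=1) weight 1/192
  (U=0, Z=4, Y=2, X=0, W=1) weight 1/1152
  … 24 more
Group by Y:
  weight(Y=1) = 1/12
  weight(Y=2) = 5/288
Total weight = 1/12 + 5/288 = 29/288
P(Y=1 | obs) = 1/12 / 29/288 = 24/29
P(Y=2 | obs) = 5/288 / 29/288 = 5/29

P(Y=1) = 24/29, P(Y=2) = 5/29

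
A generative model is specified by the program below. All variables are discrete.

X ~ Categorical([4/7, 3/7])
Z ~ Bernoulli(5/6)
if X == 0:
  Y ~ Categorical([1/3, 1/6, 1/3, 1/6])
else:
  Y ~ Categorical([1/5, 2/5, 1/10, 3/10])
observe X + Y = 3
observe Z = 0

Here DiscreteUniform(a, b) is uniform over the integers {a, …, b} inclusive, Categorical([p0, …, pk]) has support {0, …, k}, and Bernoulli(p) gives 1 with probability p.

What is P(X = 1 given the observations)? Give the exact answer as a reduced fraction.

Enumerate traces; 2 have nonzero weight after conditioning:
  (X=0, Z=0, Y=3) weight 1/63
  (X=1, Z=0, Y=2) weight 1/140
Group by X:
  weight(X=0) = 1/63
  weight(X=1) = 1/140
Total weight = 1/63 + 1/140 = 29/1260
P(X=0 | obs) = 1/63 / 29/1260 = 20/29
P(X=1 | obs) = 1/140 / 29/1260 = 9/29

P(X = 1 | obs) = 9/29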